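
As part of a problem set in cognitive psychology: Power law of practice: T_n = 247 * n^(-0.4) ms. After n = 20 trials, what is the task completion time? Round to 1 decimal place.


T_n = 247 * 20^(-0.4)
20^(-0.4) = 0.301709
T_n = 247 * 0.301709
= 74.5 ms


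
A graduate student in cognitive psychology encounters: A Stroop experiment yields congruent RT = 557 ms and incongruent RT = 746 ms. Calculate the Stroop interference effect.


Stroop effect = RT(incongruent) - RT(congruent)
= 746 - 557
= 189 ms


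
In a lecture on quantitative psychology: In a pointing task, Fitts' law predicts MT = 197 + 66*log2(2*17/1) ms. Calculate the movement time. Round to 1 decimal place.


MT = 197 + 66 * log2(2*17/1)
2D/W = 34.0
log2(34.0) = 5.0875
MT = 197 + 66 * 5.0875
= 532.8 ms


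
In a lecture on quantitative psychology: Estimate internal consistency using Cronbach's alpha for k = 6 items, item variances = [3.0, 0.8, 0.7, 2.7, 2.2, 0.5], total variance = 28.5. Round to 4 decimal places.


alpha = (k/(k-1)) * (1 - sum(s_i^2)/s_total^2)
sum(item variances) = 9.9
k/(k-1) = 6/5 = 1.2
1 - 9.9/28.5 = 1 - 0.347368 = 0.652632
alpha = 1.2 * 0.652632
= 0.7832


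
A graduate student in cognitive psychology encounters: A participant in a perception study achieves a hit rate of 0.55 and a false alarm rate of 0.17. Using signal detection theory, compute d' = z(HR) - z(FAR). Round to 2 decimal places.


d' = z(HR) - z(FAR)
z(0.55) = 0.1257
z(0.17) = -0.9542
d' = 0.1257 - -0.9542
= 1.08


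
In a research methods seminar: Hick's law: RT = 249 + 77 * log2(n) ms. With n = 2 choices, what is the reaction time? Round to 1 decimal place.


RT = 249 + 77 * log2(2)
log2(2) = 1.0
RT = 249 + 77 * 1.0
= 249 + 77.0
= 326.0 ms


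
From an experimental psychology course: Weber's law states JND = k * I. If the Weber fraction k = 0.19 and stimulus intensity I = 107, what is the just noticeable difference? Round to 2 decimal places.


JND = k * I
JND = 0.19 * 107
= 20.33


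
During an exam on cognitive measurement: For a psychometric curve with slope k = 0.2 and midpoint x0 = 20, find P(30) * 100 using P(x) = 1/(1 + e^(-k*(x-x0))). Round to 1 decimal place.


P(x) = 1/(1 + e^(-0.2*(30 - 20)))
Exponent = -0.2 * 10 = -2.0
e^(-2.0) = 0.135335
P = 1/(1 + 0.135335) = 0.880797
Percentage = 88.1


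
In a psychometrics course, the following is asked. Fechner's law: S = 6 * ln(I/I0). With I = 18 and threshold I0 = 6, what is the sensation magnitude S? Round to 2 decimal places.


S = 6 * ln(18/6)
I/I0 = 3.0
ln(3.0) = 1.0986
S = 6 * 1.0986
= 6.59


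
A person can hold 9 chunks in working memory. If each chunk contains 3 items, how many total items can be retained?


Total items = chunks * items_per_chunk
= 9 * 3
= 27


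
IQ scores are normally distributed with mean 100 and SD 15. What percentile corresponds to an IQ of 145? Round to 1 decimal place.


z = (IQ - mean) / SD
z = (145 - 100) / 15 = 3.0
Percentile = Phi(3.0) * 100
Phi(3.0) = 0.99865
= 99.9


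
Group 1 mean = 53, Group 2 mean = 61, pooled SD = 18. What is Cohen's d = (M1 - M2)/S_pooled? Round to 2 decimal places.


Cohen's d = (M1 - M2) / S_pooled
= (53 - 61) / 18
= -8 / 18
= -0.44


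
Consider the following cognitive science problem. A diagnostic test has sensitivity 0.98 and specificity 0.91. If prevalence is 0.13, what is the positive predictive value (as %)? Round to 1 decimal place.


PPV = (sens * prev) / (sens * prev + (1-spec) * (1-prev))
Numerator = 0.98 * 0.13 = 0.1274
P(positive and no disease) = (1 - spec) * (1 - prev) = (1 - 0.91) * (1 - 0.13) = 0.0783
Denominator = 0.1274 + 0.0783 = 0.2057
PPV = 0.1274 / 0.2057 = 0.619349
As percentage = 61.9


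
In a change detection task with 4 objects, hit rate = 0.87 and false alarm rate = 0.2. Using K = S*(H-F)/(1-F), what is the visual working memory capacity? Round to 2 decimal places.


K = S * (H - F) / (1 - F)
H - F = 0.67
1 - F = 0.8
K = 4 * 0.67 / 0.8
= 3.35


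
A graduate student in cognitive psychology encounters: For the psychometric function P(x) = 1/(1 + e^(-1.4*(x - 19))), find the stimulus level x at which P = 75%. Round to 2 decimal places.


At P = 0.75: 0.75 = 1/(1 + e^(-k*(x-x0)))
Solving: e^(-k*(x-x0)) = 1/3
x = x0 + ln(3)/k
ln(3) = 1.0986
x = 19 + 1.0986/1.4
= 19 + 0.7847
= 19.78


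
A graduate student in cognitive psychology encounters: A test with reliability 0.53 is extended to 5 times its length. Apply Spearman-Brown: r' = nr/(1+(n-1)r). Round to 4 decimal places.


r_new = n*r / (1 + (n-1)*r)
Numerator = 5 * 0.53 = 2.65
Denominator = 1 + 4 * 0.53 = 3.12
r_new = 2.65 / 3.12
= 0.8494


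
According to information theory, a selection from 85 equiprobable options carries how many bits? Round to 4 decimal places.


H = log2(n)
H = log2(85)
= 6.4094


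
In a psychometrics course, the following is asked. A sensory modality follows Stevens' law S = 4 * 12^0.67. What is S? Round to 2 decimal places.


S = 4 * 12^0.67
12^0.67 = 5.2851
S = 4 * 5.2851
= 21.14


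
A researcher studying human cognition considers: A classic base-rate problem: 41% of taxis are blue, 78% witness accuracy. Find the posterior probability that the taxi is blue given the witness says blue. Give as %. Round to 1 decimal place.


P(blue | says blue) = P(says blue | blue)*P(blue) / [P(says blue | blue)*P(blue) + P(says blue | not blue)*P(not blue)]
Numerator = 0.78 * 0.41 = 0.3198
False identification = 0.22 * 0.59 = 0.1298
P = 0.3198 / (0.3198 + 0.1298)
= 0.3198 / 0.4496
As percentage = 71.1


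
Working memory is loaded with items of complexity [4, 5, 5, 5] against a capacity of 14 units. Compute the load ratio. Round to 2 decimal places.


Total complexity = 4 + 5 + 5 + 5 = 19
Load = total / capacity = 19 / 14
= 1.36


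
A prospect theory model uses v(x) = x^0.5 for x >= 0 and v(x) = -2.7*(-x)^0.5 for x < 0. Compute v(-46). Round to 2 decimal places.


Since x = -46 < 0, use v(x) = -lambda*(-x)^alpha
(-x) = 46
46^0.5 = 6.7823
v(-46) = -2.7 * 6.7823
= -18.31


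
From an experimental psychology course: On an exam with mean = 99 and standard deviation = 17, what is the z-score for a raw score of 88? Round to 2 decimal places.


z = (X - mu) / sigma
= (88 - 99) / 17
= -11 / 17
= -0.65


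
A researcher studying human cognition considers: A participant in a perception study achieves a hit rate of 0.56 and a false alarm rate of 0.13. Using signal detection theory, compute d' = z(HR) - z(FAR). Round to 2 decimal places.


d' = z(HR) - z(FAR)
z(0.56) = 0.151
z(0.13) = -1.1264
d' = 0.151 - -1.1264
= 1.28


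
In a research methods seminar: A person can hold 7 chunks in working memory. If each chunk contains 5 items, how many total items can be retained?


Total items = chunks * items_per_chunk
= 7 * 5
= 35


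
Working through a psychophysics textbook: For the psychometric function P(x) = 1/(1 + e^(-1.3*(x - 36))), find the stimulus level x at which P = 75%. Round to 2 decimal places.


At P = 0.75: 0.75 = 1/(1 + e^(-k*(x-x0)))
Solving: e^(-k*(x-x0)) = 1/3
x = x0 + ln(3)/k
ln(3) = 1.0986
x = 36 + 1.0986/1.3
= 36 + 0.8451
= 36.85


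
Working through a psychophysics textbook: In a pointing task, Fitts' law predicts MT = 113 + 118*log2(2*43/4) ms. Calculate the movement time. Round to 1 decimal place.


MT = 113 + 118 * log2(2*43/4)
2D/W = 21.5
log2(21.5) = 4.4263
MT = 113 + 118 * 4.4263
= 635.3 ms


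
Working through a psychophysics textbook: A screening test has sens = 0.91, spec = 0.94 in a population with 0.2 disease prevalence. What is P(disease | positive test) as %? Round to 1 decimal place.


PPV = (sens * prev) / (sens * prev + (1-spec) * (1-prev))
Numerator = 0.91 * 0.2 = 0.182
P(positive and no disease) = (1 - spec) * (1 - prev) = (1 - 0.94) * (1 - 0.2) = 0.048
Denominator = 0.182 + 0.048 = 0.23
PPV = 0.182 / 0.23 = 0.791304
As percentage = 79.1


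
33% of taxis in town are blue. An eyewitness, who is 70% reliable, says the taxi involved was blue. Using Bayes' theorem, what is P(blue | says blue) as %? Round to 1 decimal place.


P(blue | says blue) = P(says blue | blue)*P(blue) / [P(says blue | blue)*P(blue) + P(says blue | not blue)*P(not blue)]
Numerator = 0.7 * 0.33 = 0.231
False identification = 0.3 * 0.67 = 0.201
P = 0.231 / (0.231 + 0.201)
= 0.231 / 0.432
As percentage = 53.5


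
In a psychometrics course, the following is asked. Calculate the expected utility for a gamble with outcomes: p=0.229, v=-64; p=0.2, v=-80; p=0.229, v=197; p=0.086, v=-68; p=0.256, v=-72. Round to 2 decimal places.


EU = sum(p_i * v_i)
0.229 * -64 = -14.656
0.2 * -80 = -16.0
0.229 * 197 = 45.113
0.086 * -68 = -5.848
0.256 * -72 = -18.432
EU = -14.656 + -16.0 + 45.113 + -5.848 + -18.432
= -9.82


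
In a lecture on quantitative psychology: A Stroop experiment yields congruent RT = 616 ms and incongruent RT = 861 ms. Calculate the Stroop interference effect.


Stroop effect = RT(incongruent) - RT(congruent)
= 861 - 616
= 245 ms


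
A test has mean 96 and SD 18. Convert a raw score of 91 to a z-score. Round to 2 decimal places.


z = (X - mu) / sigma
= (91 - 96) / 18
= -5 / 18
= -0.28


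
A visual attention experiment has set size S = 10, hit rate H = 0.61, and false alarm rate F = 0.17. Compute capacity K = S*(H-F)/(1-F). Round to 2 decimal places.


K = S * (H - F) / (1 - F)
H - F = 0.44
1 - F = 0.83
K = 10 * 0.44 / 0.83
= 5.30


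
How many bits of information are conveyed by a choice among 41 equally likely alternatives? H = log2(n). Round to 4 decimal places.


H = log2(n)
H = log2(41)
= 5.3576


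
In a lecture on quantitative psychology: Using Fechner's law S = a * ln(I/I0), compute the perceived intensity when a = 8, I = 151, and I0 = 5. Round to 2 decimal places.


S = 8 * ln(151/5)
I/I0 = 30.2
ln(30.2) = 3.4078
S = 8 * 3.4078
= 27.26


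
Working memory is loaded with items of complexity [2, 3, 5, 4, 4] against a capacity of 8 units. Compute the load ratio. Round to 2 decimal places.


Total complexity = 2 + 3 + 5 + 4 + 4 = 18
Load = total / capacity = 18 / 8
= 2.25


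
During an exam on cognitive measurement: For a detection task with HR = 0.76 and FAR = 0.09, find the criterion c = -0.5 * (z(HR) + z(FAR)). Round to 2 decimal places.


c = -0.5 * (z(HR) + z(FAR))
z(0.76) = 0.7063
z(0.09) = -1.3408
c = -0.5 * (0.7063 + -1.3408)
= -0.5 * -0.6345
= 0.32


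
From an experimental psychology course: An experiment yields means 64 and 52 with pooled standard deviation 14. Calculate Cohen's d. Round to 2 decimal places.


Cohen's d = (M1 - M2) / S_pooled
= (64 - 52) / 14
= 12 / 14
= 0.86


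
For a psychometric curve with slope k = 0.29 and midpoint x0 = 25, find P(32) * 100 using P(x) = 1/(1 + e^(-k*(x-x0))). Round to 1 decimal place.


P(x) = 1/(1 + e^(-0.29*(32 - 25)))
Exponent = -0.29 * 7 = -2.03
e^(-2.03) = 0.131336
P = 1/(1 + 0.131336) = 0.883911
Percentage = 88.4


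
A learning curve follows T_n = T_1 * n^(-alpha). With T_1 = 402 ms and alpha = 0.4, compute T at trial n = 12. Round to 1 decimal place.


T_n = 402 * 12^(-0.4)
12^(-0.4) = 0.370107
T_n = 402 * 0.370107
= 148.8 ms


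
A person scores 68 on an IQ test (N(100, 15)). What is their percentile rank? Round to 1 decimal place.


z = (IQ - mean) / SD
z = (68 - 100) / 15 = -2.1333
Percentile = Phi(-2.1333) * 100
Phi(-2.1333) = 0.01645
= 1.6


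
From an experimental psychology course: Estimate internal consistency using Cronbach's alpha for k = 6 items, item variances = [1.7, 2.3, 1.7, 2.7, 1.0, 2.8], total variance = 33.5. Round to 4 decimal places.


alpha = (k/(k-1)) * (1 - sum(s_i^2)/s_total^2)
sum(item variances) = 12.2
k/(k-1) = 6/5 = 1.2
1 - 12.2/33.5 = 1 - 0.364179 = 0.635821
alpha = 1.2 * 0.635821
= 0.7630


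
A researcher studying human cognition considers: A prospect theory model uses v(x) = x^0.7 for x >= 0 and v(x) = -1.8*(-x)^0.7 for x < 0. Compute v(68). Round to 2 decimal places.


Since x = 68 >= 0, use v(x) = x^0.7
68^0.7 = 19.1759
v(68) = 19.18


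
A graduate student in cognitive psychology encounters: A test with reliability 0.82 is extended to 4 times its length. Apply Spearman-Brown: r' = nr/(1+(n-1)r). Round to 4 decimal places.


r_new = n*r / (1 + (n-1)*r)
Numerator = 4 * 0.82 = 3.28
Denominator = 1 + 3 * 0.82 = 3.46
r_new = 3.28 / 3.46
= 0.9480


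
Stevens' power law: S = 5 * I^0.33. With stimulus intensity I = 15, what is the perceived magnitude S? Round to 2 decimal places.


S = 5 * 15^0.33
15^0.33 = 2.4441
S = 5 * 2.4441
= 12.22


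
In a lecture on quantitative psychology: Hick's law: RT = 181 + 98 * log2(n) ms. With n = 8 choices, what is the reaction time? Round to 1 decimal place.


RT = 181 + 98 * log2(8)
log2(8) = 3.0
RT = 181 + 98 * 3.0
= 181 + 294.0
= 475.0 ms


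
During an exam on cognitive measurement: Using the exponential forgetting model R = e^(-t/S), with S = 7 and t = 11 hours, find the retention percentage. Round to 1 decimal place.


R = e^(-t/S)
-t/S = -11/7 = -1.571429
R = e^(-1.571429) = 0.207748
Percentage = 0.207748 * 100
= 20.8


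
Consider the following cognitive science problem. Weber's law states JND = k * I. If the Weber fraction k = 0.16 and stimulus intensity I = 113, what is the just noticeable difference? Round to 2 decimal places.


JND = k * I
JND = 0.16 * 113
= 18.08


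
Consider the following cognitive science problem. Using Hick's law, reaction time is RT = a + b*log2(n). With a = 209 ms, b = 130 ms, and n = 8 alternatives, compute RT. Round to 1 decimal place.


RT = 209 + 130 * log2(8)
log2(8) = 3.0
RT = 209 + 130 * 3.0
= 209 + 390.0
= 599.0 ms


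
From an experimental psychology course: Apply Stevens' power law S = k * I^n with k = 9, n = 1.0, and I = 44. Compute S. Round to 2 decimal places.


S = 9 * 44^1.0
44^1.0 = 44.0
S = 9 * 44.0
= 396.00


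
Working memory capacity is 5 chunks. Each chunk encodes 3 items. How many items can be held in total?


Total items = chunks * items_per_chunk
= 5 * 3
= 15


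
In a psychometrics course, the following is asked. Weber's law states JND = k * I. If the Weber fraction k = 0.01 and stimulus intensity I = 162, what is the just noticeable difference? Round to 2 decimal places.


JND = k * I
JND = 0.01 * 162
= 1.62


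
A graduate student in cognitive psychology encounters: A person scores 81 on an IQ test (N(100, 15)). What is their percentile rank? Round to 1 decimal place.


z = (IQ - mean) / SD
z = (81 - 100) / 15 = -1.2667
Percentile = Phi(-1.2667) * 100
Phi(-1.2667) = 0.102631
= 10.3


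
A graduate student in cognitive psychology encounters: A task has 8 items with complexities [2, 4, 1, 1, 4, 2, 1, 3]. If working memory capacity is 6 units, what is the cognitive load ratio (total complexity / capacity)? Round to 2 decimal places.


Total complexity = 2 + 4 + 1 + 1 + 4 + 2 + 1 + 3 = 18
Load = total / capacity = 18 / 6
= 3.00


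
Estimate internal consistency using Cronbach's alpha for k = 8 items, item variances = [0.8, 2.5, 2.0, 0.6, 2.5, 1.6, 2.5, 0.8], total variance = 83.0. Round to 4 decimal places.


alpha = (k/(k-1)) * (1 - sum(s_i^2)/s_total^2)
sum(item variances) = 13.3
k/(k-1) = 8/7 = 1.142857
1 - 13.3/83.0 = 1 - 0.160241 = 0.839759
alpha = 1.142857 * 0.839759
= 0.9597


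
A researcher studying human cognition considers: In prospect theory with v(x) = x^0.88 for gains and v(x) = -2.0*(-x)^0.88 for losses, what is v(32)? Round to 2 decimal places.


Since x = 32 >= 0, use v(x) = x^0.88
32^0.88 = 21.1121
v(32) = 21.11


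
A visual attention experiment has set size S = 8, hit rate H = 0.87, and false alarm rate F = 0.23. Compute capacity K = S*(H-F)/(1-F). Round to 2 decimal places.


K = S * (H - F) / (1 - F)
H - F = 0.64
1 - F = 0.77
K = 8 * 0.64 / 0.77
= 6.65


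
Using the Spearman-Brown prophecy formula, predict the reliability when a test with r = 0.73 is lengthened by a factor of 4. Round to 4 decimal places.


r_new = n*r / (1 + (n-1)*r)
Numerator = 4 * 0.73 = 2.92
Denominator = 1 + 3 * 0.73 = 3.19
r_new = 2.92 / 3.19
= 0.9154


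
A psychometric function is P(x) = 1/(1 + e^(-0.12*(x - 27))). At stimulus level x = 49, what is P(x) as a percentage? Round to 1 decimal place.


P(x) = 1/(1 + e^(-0.12*(49 - 27)))
Exponent = -0.12 * 22 = -2.64
e^(-2.64) = 0.071361
P = 1/(1 + 0.071361) = 0.933392
Percentage = 93.3


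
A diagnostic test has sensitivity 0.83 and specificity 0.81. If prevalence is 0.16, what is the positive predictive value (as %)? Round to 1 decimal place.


PPV = (sens * prev) / (sens * prev + (1-spec) * (1-prev))
Numerator = 0.83 * 0.16 = 0.1328
P(positive and no disease) = (1 - spec) * (1 - prev) = (1 - 0.81) * (1 - 0.16) = 0.1596
Denominator = 0.1328 + 0.1596 = 0.2924
PPV = 0.1328 / 0.2924 = 0.454172
As percentage = 45.4


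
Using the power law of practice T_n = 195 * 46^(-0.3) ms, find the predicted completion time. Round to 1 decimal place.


T_n = 195 * 46^(-0.3)
46^(-0.3) = 0.317083
T_n = 195 * 0.317083
= 61.8 ms


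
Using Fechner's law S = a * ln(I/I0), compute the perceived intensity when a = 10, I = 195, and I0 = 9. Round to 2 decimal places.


S = 10 * ln(195/9)
I/I0 = 21.666667
ln(21.666667) = 3.0758
S = 10 * 3.0758
= 30.76


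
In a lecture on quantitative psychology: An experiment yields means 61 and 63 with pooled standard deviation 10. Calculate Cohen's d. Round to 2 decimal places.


Cohen's d = (M1 - M2) / S_pooled
= (61 - 63) / 10
= -2 / 10
= -0.20


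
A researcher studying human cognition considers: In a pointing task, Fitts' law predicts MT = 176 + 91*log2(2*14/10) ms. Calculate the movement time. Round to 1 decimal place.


MT = 176 + 91 * log2(2*14/10)
2D/W = 2.8
log2(2.8) = 1.4854
MT = 176 + 91 * 1.4854
= 311.2 ms


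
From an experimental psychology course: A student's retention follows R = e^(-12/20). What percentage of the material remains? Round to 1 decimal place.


R = e^(-t/S)
-t/S = -12/20 = -0.6
R = e^(-0.6) = 0.548812
Percentage = 0.548812 * 100
= 54.9


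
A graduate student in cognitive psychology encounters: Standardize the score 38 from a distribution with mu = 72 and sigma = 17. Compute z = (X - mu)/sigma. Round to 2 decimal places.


z = (X - mu) / sigma
= (38 - 72) / 17
= -34 / 17
= -2.00


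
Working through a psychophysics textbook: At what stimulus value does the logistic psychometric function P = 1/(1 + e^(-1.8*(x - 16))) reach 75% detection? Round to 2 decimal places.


At P = 0.75: 0.75 = 1/(1 + e^(-k*(x-x0)))
Solving: e^(-k*(x-x0)) = 1/3
x = x0 + ln(3)/k
ln(3) = 1.0986
x = 16 + 1.0986/1.8
= 16 + 0.6103
= 16.61


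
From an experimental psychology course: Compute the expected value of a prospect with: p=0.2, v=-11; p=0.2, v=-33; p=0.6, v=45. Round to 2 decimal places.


EU = sum(p_i * v_i)
0.2 * -11 = -2.2
0.2 * -33 = -6.6
0.6 * 45 = 27.0
EU = -2.2 + -6.6 + 27.0
= 18.20


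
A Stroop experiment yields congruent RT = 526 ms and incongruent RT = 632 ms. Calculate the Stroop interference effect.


Stroop effect = RT(incongruent) - RT(congruent)
= 632 - 526
= 106 ms


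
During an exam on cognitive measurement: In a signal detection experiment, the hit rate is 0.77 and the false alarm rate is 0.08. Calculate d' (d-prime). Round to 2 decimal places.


d' = z(HR) - z(FAR)
z(0.77) = 0.7388
z(0.08) = -1.4051
d' = 0.7388 - -1.4051
= 2.14


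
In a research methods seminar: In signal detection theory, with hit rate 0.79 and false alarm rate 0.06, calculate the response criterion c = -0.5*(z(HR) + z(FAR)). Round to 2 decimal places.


c = -0.5 * (z(HR) + z(FAR))
z(0.79) = 0.8064
z(0.06) = -1.5548
c = -0.5 * (0.8064 + -1.5548)
= -0.5 * -0.7484
= 0.37


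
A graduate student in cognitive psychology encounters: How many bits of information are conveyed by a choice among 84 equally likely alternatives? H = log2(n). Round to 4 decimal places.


H = log2(n)
H = log2(84)
= 6.3923


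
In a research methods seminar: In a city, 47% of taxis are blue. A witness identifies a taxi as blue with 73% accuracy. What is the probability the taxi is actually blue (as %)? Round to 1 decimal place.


P(blue | says blue) = P(says blue | blue)*P(blue) / [P(says blue | blue)*P(blue) + P(says blue | not blue)*P(not blue)]
Numerator = 0.73 * 0.47 = 0.3431
False identification = 0.27 * 0.53 = 0.1431
P = 0.3431 / (0.3431 + 0.1431)
= 0.3431 / 0.4862
As percentage = 70.6


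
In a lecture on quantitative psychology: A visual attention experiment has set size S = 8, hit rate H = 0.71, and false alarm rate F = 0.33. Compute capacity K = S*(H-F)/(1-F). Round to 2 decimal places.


K = S * (H - F) / (1 - F)
H - F = 0.38
1 - F = 0.67
K = 8 * 0.38 / 0.67
= 4.54


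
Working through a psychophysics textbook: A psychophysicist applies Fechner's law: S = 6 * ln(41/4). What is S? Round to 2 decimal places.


S = 6 * ln(41/4)
I/I0 = 10.25
ln(10.25) = 2.3273
S = 6 * 2.3273
= 13.96


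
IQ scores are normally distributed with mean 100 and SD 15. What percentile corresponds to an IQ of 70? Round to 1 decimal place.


z = (IQ - mean) / SD
z = (70 - 100) / 15 = -2.0
Percentile = Phi(-2.0) * 100
Phi(-2.0) = 0.02275
= 2.3


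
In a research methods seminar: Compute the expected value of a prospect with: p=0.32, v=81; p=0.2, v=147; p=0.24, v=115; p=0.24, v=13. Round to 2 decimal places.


EU = sum(p_i * v_i)
0.32 * 81 = 25.92
0.2 * 147 = 29.4
0.24 * 115 = 27.6
0.24 * 13 = 3.12
EU = 25.92 + 29.4 + 27.6 + 3.12
= 86.04


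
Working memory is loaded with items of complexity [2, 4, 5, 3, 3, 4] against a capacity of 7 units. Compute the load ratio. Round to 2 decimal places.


Total complexity = 2 + 4 + 5 + 3 + 3 + 4 = 21
Load = total / capacity = 21 / 7
= 3.00


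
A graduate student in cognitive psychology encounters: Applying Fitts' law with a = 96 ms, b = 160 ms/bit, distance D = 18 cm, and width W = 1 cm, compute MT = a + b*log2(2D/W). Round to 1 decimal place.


MT = 96 + 160 * log2(2*18/1)
2D/W = 36.0
log2(36.0) = 5.1699
MT = 96 + 160 * 5.1699
= 923.2 ms


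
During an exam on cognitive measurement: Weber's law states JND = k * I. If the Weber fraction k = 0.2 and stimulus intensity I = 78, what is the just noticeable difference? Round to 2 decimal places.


JND = k * I
JND = 0.2 * 78
= 15.60


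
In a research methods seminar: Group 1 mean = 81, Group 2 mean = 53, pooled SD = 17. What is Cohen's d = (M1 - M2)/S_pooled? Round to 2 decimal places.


Cohen's d = (M1 - M2) / S_pooled
= (81 - 53) / 17
= 28 / 17
= 1.65


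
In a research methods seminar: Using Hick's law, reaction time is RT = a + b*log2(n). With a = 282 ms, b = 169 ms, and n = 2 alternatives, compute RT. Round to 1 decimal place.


RT = 282 + 169 * log2(2)
log2(2) = 1.0
RT = 282 + 169 * 1.0
= 282 + 169.0
= 451.0 ms


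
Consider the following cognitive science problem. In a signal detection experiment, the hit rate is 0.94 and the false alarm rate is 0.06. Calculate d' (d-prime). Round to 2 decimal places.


d' = z(HR) - z(FAR)
z(0.94) = 1.5548
z(0.06) = -1.5548
d' = 1.5548 - -1.5548
= 3.11


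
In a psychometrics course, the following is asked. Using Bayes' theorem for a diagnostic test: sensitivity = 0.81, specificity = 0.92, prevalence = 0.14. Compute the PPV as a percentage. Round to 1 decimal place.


PPV = (sens * prev) / (sens * prev + (1-spec) * (1-prev))
Numerator = 0.81 * 0.14 = 0.1134
P(positive and no disease) = (1 - spec) * (1 - prev) = (1 - 0.92) * (1 - 0.14) = 0.0688
Denominator = 0.1134 + 0.0688 = 0.1822
PPV = 0.1134 / 0.1822 = 0.622393
As percentage = 62.2


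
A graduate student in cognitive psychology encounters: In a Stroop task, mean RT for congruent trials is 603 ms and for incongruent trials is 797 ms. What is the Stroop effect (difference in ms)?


Stroop effect = RT(incongruent) - RT(congruent)
= 797 - 603
= 194 ms


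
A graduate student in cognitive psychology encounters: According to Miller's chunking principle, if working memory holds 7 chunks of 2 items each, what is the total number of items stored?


Total items = chunks * items_per_chunk
= 7 * 2
= 14


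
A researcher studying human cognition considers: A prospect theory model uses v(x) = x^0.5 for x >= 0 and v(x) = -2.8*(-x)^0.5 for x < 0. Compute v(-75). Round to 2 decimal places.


Since x = -75 < 0, use v(x) = -lambda*(-x)^alpha
(-x) = 75
75^0.5 = 8.6603
v(-75) = -2.8 * 8.6603
= -24.25


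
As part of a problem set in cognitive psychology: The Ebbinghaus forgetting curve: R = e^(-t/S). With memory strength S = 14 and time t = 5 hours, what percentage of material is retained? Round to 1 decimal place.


R = e^(-t/S)
-t/S = -5/14 = -0.357143
R = e^(-0.357143) = 0.699672
Percentage = 0.699672 * 100
= 70.0


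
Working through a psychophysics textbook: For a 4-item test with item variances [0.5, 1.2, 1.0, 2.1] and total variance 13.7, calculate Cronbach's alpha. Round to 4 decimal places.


alpha = (k/(k-1)) * (1 - sum(s_i^2)/s_total^2)
sum(item variances) = 4.8
k/(k-1) = 4/3 = 1.333333
1 - 4.8/13.7 = 1 - 0.350365 = 0.649635
alpha = 1.333333 * 0.649635
= 0.8662


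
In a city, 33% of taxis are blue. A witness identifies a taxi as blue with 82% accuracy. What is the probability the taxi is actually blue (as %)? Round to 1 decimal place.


P(blue | says blue) = P(says blue | blue)*P(blue) / [P(says blue | blue)*P(blue) + P(says blue | not blue)*P(not blue)]
Numerator = 0.82 * 0.33 = 0.2706
False identification = 0.18 * 0.67 = 0.1206
P = 0.2706 / (0.2706 + 0.1206)
= 0.2706 / 0.3912
As percentage = 69.2


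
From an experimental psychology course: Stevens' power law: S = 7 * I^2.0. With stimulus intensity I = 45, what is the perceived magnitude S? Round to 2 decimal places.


S = 7 * 45^2.0
45^2.0 = 2025.0
S = 7 * 2025.0
= 14175.00


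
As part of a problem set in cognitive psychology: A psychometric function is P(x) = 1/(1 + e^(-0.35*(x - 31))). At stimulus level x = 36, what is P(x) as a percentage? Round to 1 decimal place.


P(x) = 1/(1 + e^(-0.35*(36 - 31)))
Exponent = -0.35 * 5 = -1.75
e^(-1.75) = 0.173774
P = 1/(1 + 0.173774) = 0.851953
Percentage = 85.2


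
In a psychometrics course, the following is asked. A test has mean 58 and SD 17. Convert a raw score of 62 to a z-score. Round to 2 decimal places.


z = (X - mu) / sigma
= (62 - 58) / 17
= 4 / 17
= 0.24


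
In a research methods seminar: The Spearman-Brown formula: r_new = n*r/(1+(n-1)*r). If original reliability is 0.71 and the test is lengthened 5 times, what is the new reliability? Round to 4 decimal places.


r_new = n*r / (1 + (n-1)*r)
Numerator = 5 * 0.71 = 3.55
Denominator = 1 + 4 * 0.71 = 3.84
r_new = 3.55 / 3.84
= 0.9245


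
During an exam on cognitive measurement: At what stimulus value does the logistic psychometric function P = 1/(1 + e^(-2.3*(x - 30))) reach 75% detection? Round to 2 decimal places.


At P = 0.75: 0.75 = 1/(1 + e^(-k*(x-x0)))
Solving: e^(-k*(x-x0)) = 1/3
x = x0 + ln(3)/k
ln(3) = 1.0986
x = 30 + 1.0986/2.3
= 30 + 0.4777
= 30.48


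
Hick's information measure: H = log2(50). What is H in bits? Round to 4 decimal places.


H = log2(n)
H = log2(50)
= 5.6439


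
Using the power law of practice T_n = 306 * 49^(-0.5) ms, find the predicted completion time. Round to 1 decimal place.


T_n = 306 * 49^(-0.5)
49^(-0.5) = 0.142857
T_n = 306 * 0.142857
= 43.7 ms


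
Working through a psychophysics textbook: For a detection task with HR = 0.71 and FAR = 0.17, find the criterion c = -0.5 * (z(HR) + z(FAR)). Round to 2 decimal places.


c = -0.5 * (z(HR) + z(FAR))
z(0.71) = 0.5534
z(0.17) = -0.9542
c = -0.5 * (0.5534 + -0.9542)
= -0.5 * -0.4008
= 0.20


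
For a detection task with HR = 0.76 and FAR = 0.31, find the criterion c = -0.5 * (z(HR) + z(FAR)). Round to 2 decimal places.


c = -0.5 * (z(HR) + z(FAR))
z(0.76) = 0.7063
z(0.31) = -0.4959
c = -0.5 * (0.7063 + -0.4959)
= -0.5 * 0.2104
= -0.11


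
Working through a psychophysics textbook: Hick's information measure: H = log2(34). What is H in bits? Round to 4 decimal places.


H = log2(n)
H = log2(34)
= 5.0875


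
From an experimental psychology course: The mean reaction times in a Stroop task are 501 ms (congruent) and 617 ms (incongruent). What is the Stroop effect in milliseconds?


Stroop effect = RT(incongruent) - RT(congruent)
= 617 - 501
= 116 ms


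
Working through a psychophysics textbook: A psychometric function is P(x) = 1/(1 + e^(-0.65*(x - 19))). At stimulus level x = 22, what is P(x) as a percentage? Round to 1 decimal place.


P(x) = 1/(1 + e^(-0.65*(22 - 19)))
Exponent = -0.65 * 3 = -1.95
e^(-1.95) = 0.142274
P = 1/(1 + 0.142274) = 0.875447
Percentage = 87.5


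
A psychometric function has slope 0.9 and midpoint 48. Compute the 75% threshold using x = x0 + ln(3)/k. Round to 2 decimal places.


At P = 0.75: 0.75 = 1/(1 + e^(-k*(x-x0)))
Solving: e^(-k*(x-x0)) = 1/3
x = x0 + ln(3)/k
ln(3) = 1.0986
x = 48 + 1.0986/0.9
= 48 + 1.2207
= 49.22


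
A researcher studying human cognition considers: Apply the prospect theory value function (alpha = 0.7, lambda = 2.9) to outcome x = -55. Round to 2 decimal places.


Since x = -55 < 0, use v(x) = -lambda*(-x)^alpha
(-x) = 55
55^0.7 = 16.5293
v(-55) = -2.9 * 16.5293
= -47.93


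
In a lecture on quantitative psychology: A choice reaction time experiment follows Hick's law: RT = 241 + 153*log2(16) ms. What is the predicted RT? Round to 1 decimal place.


RT = 241 + 153 * log2(16)
log2(16) = 4.0
RT = 241 + 153 * 4.0
= 241 + 612.0
= 853.0 ms


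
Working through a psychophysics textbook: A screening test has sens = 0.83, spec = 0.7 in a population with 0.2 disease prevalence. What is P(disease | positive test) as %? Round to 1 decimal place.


PPV = (sens * prev) / (sens * prev + (1-spec) * (1-prev))
Numerator = 0.83 * 0.2 = 0.166
P(positive and no disease) = (1 - spec) * (1 - prev) = (1 - 0.7) * (1 - 0.2) = 0.24
Denominator = 0.166 + 0.24 = 0.406
PPV = 0.166 / 0.406 = 0.408867
As percentage = 40.9


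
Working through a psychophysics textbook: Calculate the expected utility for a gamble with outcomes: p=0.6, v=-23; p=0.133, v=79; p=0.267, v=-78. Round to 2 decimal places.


EU = sum(p_i * v_i)
0.6 * -23 = -13.8
0.133 * 79 = 10.507
0.267 * -78 = -20.826
EU = -13.8 + 10.507 + -20.826
= -24.12


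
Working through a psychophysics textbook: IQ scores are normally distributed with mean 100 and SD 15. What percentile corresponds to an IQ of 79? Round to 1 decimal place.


z = (IQ - mean) / SD
z = (79 - 100) / 15 = -1.4
Percentile = Phi(-1.4) * 100
Phi(-1.4) = 0.080757
= 8.1


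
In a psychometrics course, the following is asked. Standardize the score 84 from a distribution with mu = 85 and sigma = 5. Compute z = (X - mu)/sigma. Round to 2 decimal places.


z = (X - mu) / sigma
= (84 - 85) / 5
= -1 / 5
= -0.20


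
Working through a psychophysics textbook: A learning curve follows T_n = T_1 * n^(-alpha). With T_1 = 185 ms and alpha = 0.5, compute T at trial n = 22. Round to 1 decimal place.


T_n = 185 * 22^(-0.5)
22^(-0.5) = 0.213201
T_n = 185 * 0.213201
= 39.4 ms


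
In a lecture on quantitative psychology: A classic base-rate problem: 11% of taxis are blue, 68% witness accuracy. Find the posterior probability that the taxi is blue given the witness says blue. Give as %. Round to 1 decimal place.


P(blue | says blue) = P(says blue | blue)*P(blue) / [P(says blue | blue)*P(blue) + P(says blue | not blue)*P(not blue)]
Numerator = 0.68 * 0.11 = 0.0748
False identification = 0.32 * 0.89 = 0.2848
P = 0.0748 / (0.0748 + 0.2848)
= 0.0748 / 0.3596
As percentage = 20.8


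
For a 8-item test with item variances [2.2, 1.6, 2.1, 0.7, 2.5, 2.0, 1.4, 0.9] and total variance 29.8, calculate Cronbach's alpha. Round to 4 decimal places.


alpha = (k/(k-1)) * (1 - sum(s_i^2)/s_total^2)
sum(item variances) = 13.4
k/(k-1) = 8/7 = 1.142857
1 - 13.4/29.8 = 1 - 0.449664 = 0.550336
alpha = 1.142857 * 0.550336
= 0.6290


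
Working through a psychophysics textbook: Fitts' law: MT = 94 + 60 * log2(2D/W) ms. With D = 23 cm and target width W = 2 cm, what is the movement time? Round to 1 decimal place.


MT = 94 + 60 * log2(2*23/2)
2D/W = 23.0
log2(23.0) = 4.5236
MT = 94 + 60 * 4.5236
= 365.4 ms


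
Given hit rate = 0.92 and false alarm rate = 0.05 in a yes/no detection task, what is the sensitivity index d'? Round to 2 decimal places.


d' = z(HR) - z(FAR)
z(0.92) = 1.4051
z(0.05) = -1.6449
d' = 1.4051 - -1.6449
= 3.05


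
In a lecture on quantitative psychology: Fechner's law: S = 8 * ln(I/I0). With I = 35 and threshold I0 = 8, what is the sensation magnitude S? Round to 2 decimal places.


S = 8 * ln(35/8)
I/I0 = 4.375
ln(4.375) = 1.4759
S = 8 * 1.4759
= 11.81


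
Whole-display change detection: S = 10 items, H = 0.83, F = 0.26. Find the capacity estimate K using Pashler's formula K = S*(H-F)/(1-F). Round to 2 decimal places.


K = S * (H - F) / (1 - F)
H - F = 0.57
1 - F = 0.74
K = 10 * 0.57 / 0.74
= 7.70


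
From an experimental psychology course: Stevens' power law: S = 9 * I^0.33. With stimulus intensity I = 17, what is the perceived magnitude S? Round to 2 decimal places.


S = 9 * 17^0.33
17^0.33 = 2.5471
S = 9 * 2.5471
= 22.92


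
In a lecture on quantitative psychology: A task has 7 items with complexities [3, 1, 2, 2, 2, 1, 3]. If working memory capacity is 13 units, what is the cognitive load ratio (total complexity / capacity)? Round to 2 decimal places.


Total complexity = 3 + 1 + 2 + 2 + 2 + 1 + 3 = 14
Load = total / capacity = 14 / 13
= 1.08


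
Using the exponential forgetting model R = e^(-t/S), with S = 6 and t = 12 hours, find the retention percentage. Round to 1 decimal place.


R = e^(-t/S)
-t/S = -12/6 = -2.0
R = e^(-2.0) = 0.135335
Percentage = 0.135335 * 100
= 13.5


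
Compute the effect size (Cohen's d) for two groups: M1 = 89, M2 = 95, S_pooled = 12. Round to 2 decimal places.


Cohen's d = (M1 - M2) / S_pooled
= (89 - 95) / 12
= -6 / 12
= -0.50


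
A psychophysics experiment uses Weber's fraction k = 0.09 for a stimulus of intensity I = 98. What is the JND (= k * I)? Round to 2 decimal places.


JND = k * I
JND = 0.09 * 98
= 8.82


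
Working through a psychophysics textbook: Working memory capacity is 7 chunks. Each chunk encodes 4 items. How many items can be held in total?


Total items = chunks * items_per_chunk
= 7 * 4
= 28


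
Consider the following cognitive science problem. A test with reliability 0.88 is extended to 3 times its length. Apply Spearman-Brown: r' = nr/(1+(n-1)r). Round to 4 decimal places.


r_new = n*r / (1 + (n-1)*r)
Numerator = 3 * 0.88 = 2.64
Denominator = 1 + 2 * 0.88 = 2.76
r_new = 2.64 / 2.76
= 0.9565


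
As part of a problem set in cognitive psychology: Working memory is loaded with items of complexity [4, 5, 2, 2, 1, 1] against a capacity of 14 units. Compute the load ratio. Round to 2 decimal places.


Total complexity = 4 + 5 + 2 + 2 + 1 + 1 = 15
Load = total / capacity = 15 / 14
= 1.07


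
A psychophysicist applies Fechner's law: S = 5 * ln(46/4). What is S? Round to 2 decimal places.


S = 5 * ln(46/4)
I/I0 = 11.5
ln(11.5) = 2.4423
S = 5 * 2.4423
= 12.21


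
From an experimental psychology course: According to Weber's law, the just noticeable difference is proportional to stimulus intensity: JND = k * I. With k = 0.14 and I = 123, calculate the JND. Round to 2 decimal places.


JND = k * I
JND = 0.14 * 123
= 17.22


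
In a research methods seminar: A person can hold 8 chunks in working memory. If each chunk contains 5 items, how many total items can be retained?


Total items = chunks * items_per_chunk
= 8 * 5
= 40


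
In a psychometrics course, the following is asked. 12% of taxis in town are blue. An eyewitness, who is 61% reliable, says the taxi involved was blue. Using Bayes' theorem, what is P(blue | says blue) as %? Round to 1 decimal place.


P(blue | says blue) = P(says blue | blue)*P(blue) / [P(says blue | blue)*P(blue) + P(says blue | not blue)*P(not blue)]
Numerator = 0.61 * 0.12 = 0.0732
False identification = 0.39 * 0.88 = 0.3432
P = 0.0732 / (0.0732 + 0.3432)
= 0.0732 / 0.4164
As percentage = 17.6


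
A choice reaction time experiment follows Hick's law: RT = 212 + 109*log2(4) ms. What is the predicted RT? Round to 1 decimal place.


RT = 212 + 109 * log2(4)
log2(4) = 2.0
RT = 212 + 109 * 2.0
= 212 + 218.0
= 430.0 ms


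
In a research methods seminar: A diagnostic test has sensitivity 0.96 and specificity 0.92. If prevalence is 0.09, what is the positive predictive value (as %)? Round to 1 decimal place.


PPV = (sens * prev) / (sens * prev + (1-spec) * (1-prev))
Numerator = 0.96 * 0.09 = 0.0864
P(positive and no disease) = (1 - spec) * (1 - prev) = (1 - 0.92) * (1 - 0.09) = 0.0728
Denominator = 0.0864 + 0.0728 = 0.1592
PPV = 0.0864 / 0.1592 = 0.542714
As percentage = 54.3


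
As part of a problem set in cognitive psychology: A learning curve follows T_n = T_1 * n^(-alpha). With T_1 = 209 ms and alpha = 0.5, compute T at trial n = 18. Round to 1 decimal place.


T_n = 209 * 18^(-0.5)
18^(-0.5) = 0.235702
T_n = 209 * 0.235702
= 49.3 ms


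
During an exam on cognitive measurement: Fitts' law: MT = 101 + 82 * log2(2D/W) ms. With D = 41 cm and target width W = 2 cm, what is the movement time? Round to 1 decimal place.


MT = 101 + 82 * log2(2*41/2)
2D/W = 41.0
log2(41.0) = 5.3576
MT = 101 + 82 * 5.3576
= 540.3 ms


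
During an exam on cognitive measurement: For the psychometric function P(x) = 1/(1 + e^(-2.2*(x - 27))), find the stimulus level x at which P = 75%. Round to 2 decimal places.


At P = 0.75: 0.75 = 1/(1 + e^(-k*(x-x0)))
Solving: e^(-k*(x-x0)) = 1/3
x = x0 + ln(3)/k
ln(3) = 1.0986
x = 27 + 1.0986/2.2
= 27 + 0.4994
= 27.50


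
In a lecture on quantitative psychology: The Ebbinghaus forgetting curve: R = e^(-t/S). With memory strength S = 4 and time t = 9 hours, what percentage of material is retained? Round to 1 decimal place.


R = e^(-t/S)
-t/S = -9/4 = -2.25
R = e^(-2.25) = 0.105399
Percentage = 0.105399 * 100
= 10.5


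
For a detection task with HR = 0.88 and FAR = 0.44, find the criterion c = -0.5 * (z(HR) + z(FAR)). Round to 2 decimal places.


c = -0.5 * (z(HR) + z(FAR))
z(0.88) = 1.175
z(0.44) = -0.151
c = -0.5 * (1.175 + -0.151)
= -0.5 * 1.024
= -0.51


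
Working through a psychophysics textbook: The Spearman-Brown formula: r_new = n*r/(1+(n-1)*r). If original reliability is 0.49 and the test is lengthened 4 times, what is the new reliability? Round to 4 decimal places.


r_new = n*r / (1 + (n-1)*r)
Numerator = 4 * 0.49 = 1.96
Denominator = 1 + 3 * 0.49 = 2.47
r_new = 1.96 / 2.47
= 0.7935


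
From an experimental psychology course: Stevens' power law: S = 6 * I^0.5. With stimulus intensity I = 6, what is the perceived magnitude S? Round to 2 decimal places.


S = 6 * 6^0.5
6^0.5 = 2.4495
S = 6 * 2.4495
= 14.70


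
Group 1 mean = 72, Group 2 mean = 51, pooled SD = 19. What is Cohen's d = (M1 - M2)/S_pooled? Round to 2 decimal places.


Cohen's d = (M1 - M2) / S_pooled
= (72 - 51) / 19
= 21 / 19
= 1.11


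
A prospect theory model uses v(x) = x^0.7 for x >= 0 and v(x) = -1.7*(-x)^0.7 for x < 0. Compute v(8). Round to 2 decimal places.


Since x = 8 >= 0, use v(x) = x^0.7
8^0.7 = 4.2871
v(8) = 4.29


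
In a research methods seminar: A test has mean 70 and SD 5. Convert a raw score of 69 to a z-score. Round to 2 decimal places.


z = (X - mu) / sigma
= (69 - 70) / 5
= -1 / 5
= -0.20


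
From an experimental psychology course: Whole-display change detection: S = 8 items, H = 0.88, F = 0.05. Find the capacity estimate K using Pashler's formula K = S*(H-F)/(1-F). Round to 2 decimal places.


K = S * (H - F) / (1 - F)
H - F = 0.83
1 - F = 0.95
K = 8 * 0.83 / 0.95
= 6.99


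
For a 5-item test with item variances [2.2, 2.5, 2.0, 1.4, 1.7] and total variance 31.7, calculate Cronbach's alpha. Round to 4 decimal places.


alpha = (k/(k-1)) * (1 - sum(s_i^2)/s_total^2)
sum(item variances) = 9.8
k/(k-1) = 5/4 = 1.25
1 - 9.8/31.7 = 1 - 0.309148 = 0.690852
alpha = 1.25 * 0.690852
= 0.8636
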